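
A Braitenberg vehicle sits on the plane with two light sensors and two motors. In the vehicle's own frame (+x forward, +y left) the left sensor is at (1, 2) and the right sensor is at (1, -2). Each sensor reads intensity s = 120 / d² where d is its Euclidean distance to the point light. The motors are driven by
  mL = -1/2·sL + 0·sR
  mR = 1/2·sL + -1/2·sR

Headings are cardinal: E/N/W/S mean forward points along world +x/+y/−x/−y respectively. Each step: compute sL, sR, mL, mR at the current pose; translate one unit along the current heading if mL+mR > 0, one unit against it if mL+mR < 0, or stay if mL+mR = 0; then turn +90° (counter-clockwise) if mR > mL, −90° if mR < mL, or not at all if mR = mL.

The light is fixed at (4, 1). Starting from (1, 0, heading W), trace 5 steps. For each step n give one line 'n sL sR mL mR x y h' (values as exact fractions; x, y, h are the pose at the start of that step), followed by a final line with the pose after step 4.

0 24/5 120/17 -12/5 -96/85 1 0 W
1 30 6 -15 12 2 0 S
2 24 24 -12 0 2 1 E
3 60/13 60 -30/13 -360/13 1 1 N
4 24 120/13 -12 96/13 1 0 E
final 0 0 N

n=0: pose=(1,0,W); sL=24/5, sR=120/17; mL=-12/5, mR=-96/85; mL+mR=-60/17 → advance -1; mR−mL=108/85 → turn +1·90°
n=1: pose=(2,0,S); sL=30, sR=6; mL=-15, mR=12; mL+mR=-3 → advance -1; mR−mL=27 → turn +1·90°
n=2: pose=(2,1,E); sL=24, sR=24; mL=-12, mR=0; mL+mR=-12 → advance -1; mR−mL=12 → turn +1·90°
n=3: pose=(1,1,N); sL=60/13, sR=60; mL=-30/13, mR=-360/13; mL+mR=-30 → advance -1; mR−mL=-330/13 → turn -1·90°
n=4: pose=(1,0,E); sL=24, sR=120/13; mL=-12, mR=96/13; mL+mR=-60/13 → advance -1; mR−mL=252/13 → turn +1·90°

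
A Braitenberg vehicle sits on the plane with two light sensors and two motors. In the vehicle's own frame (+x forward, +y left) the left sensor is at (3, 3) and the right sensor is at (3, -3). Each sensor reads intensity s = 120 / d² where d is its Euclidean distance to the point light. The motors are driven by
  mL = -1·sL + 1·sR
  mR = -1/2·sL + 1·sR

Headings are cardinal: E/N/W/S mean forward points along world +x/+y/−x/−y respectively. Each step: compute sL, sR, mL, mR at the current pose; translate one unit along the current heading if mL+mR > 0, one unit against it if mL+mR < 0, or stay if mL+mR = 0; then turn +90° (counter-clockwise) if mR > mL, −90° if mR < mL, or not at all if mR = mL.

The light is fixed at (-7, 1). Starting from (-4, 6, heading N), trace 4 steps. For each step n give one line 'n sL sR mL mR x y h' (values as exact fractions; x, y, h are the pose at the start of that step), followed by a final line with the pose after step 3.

n=0: pose=(-4,6,N); sL=15/8, sR=6/5; mL=-27/40, mR=21/80; mL+mR=-33/80 → advance -1; mR−mL=15/16 → turn +1·90°
n=1: pose=(-4,5,W); sL=120, sR=120/49; mL=-5760/49, mR=-2820/49; mL+mR=-8580/49 → advance -1; mR−mL=60 → turn +1·90°
n=2: pose=(-3,5,S); sL=12/5, sR=60; mL=288/5, mR=294/5; mL+mR=582/5 → advance +1; mR−mL=6/5 → turn +1·90°
n=3: pose=(-3,4,E); sL=24/17, sR=120/49; mL=864/833, mR=1452/833; mL+mR=2316/833 → advance +1; mR−mL=12/17 → turn +1·90°

0 15/8 6/5 -27/40 21/80 -4 6 N
1 120 120/49 -5760/49 -2820/49 -4 5 W
2 12/5 60 288/5 294/5 -3 5 S
3 24/17 120/49 864/833 1452/833 -3 4 E
final -2 4 N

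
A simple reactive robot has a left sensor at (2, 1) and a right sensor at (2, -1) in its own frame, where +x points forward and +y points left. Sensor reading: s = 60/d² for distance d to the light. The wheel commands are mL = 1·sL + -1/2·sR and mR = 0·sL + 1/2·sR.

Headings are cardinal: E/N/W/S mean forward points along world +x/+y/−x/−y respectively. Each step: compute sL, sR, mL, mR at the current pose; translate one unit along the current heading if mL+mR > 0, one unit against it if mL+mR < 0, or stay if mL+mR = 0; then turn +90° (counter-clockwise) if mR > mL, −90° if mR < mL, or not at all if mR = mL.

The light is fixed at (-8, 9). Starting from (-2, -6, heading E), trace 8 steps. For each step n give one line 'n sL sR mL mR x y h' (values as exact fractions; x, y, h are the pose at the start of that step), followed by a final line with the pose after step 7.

0 3/13 3/16 57/416 3/32 -2 -6 E
1 60/353 12/65 1782/22945 6/65 -1 -6 S
2 10/51 6/37 217/1887 3/37 -1 -7 E
3 4/27 60/373 682/10071 30/373 0 -7 S
4 15/89 15/106 1845/18868 15/212 0 -8 E
5 60/461 12/85 2334/39185 6/85 1 -8 S
6 6/41 30/241 831/9881 15/241 1 -9 E
7 60/521 60/481 13230/250601 30/481 2 -9 S
final 2 -10 E

n=0: pose=(-2,-6,E); sL=3/13, sR=3/16; mL=57/416, mR=3/32; mL+mR=3/13 → advance +1; mR−mL=-9/208 → turn -1·90°
n=1: pose=(-1,-6,S); sL=60/353, sR=12/65; mL=1782/22945, mR=6/65; mL+mR=60/353 → advance +1; mR−mL=336/22945 → turn +1·90°
n=2: pose=(-1,-7,E); sL=10/51, sR=6/37; mL=217/1887, mR=3/37; mL+mR=10/51 → advance +1; mR−mL=-64/1887 → turn -1·90°
n=3: pose=(0,-7,S); sL=4/27, sR=60/373; mL=682/10071, mR=30/373; mL+mR=4/27 → advance +1; mR−mL=128/10071 → turn +1·90°
n=4: pose=(0,-8,E); sL=15/89, sR=15/106; mL=1845/18868, mR=15/212; mL+mR=15/89 → advance +1; mR−mL=-255/9434 → turn -1·90°
n=5: pose=(1,-8,S); sL=60/461, sR=12/85; mL=2334/39185, mR=6/85; mL+mR=60/461 → advance +1; mR−mL=432/39185 → turn +1·90°
n=6: pose=(1,-9,E); sL=6/41, sR=30/241; mL=831/9881, mR=15/241; mL+mR=6/41 → advance +1; mR−mL=-216/9881 → turn -1·90°
n=7: pose=(2,-9,S); sL=60/521, sR=60/481; mL=13230/250601, mR=30/481; mL+mR=60/521 → advance +1; mR−mL=2400/250601 → turn +1·90°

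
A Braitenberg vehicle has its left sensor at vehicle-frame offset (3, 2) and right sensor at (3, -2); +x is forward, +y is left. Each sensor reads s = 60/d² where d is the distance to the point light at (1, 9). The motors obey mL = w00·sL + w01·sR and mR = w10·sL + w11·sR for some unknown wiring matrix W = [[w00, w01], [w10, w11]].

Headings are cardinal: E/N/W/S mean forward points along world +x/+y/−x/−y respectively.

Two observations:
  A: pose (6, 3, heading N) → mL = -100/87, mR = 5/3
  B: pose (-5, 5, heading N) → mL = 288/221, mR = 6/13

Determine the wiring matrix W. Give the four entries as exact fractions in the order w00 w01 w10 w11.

obs A: pose=(6,3,N) → sL=10/3, sR=30/29, mL=-100/87, mR=5/3
obs B: pose=(-5,5,N) → sL=12/13, sR=60/17, mL=288/221, mR=6/13
sensor matrix S = [[10/3, 30/29], [12/13, 60/17]]; det S = 69280/6409
solve [mL_A; mL_B] = S·[w00; w01] and [mR_A; mR_B] = S·[w10; w11]:
  w00 = -1/2, w01 = 1/2, w10 = 1/2, w11 = 0

-1/2 1/2 1/2 0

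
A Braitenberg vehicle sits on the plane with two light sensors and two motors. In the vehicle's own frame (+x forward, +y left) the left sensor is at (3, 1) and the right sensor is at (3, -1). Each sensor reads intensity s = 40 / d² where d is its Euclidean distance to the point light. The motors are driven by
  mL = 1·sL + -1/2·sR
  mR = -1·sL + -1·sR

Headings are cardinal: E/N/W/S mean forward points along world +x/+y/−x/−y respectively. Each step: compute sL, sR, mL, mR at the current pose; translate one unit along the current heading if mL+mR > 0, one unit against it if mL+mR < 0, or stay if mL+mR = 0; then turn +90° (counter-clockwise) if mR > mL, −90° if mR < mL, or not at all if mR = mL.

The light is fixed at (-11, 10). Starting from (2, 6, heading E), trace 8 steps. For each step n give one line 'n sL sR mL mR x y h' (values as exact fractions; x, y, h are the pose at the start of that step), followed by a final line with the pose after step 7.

0 8/53 40/281 1188/14893 -4368/14893 2 6 E
1 20/109 4/17 122/1853 -776/1853 1 6 S
2 40/97 8/17 292/1649 -1456/1649 1 7 W
3 5/18 10/49 155/882 -425/882 2 7 N
4 8/53 40/281 1188/14893 -4368/14893 2 6 E
5 20/109 4/17 122/1853 -776/1853 1 6 S
6 40/97 8/17 292/1649 -1456/1649 1 7 W
7 5/18 10/49 155/882 -425/882 2 7 N
final 2 6 E

n=0: pose=(2,6,E); sL=8/53, sR=40/281; mL=1188/14893, mR=-4368/14893; mL+mR=-60/281 → advance -1; mR−mL=-5556/14893 → turn -1·90°
n=1: pose=(1,6,S); sL=20/109, sR=4/17; mL=122/1853, mR=-776/1853; mL+mR=-6/17 → advance -1; mR−mL=-898/1853 → turn -1·90°
n=2: pose=(1,7,W); sL=40/97, sR=8/17; mL=292/1649, mR=-1456/1649; mL+mR=-12/17 → advance -1; mR−mL=-1748/1649 → turn -1·90°
n=3: pose=(2,7,N); sL=5/18, sR=10/49; mL=155/882, mR=-425/882; mL+mR=-15/49 → advance -1; mR−mL=-290/441 → turn -1·90°
n=4: pose=(2,6,E); sL=8/53, sR=40/281; mL=1188/14893, mR=-4368/14893; mL+mR=-60/281 → advance -1; mR−mL=-5556/14893 → turn -1·90°
n=5: pose=(1,6,S); sL=20/109, sR=4/17; mL=122/1853, mR=-776/1853; mL+mR=-6/17 → advance -1; mR−mL=-898/1853 → turn -1·90°
n=6: pose=(1,7,W); sL=40/97, sR=8/17; mL=292/1649, mR=-1456/1649; mL+mR=-12/17 → advance -1; mR−mL=-1748/1649 → turn -1·90°
n=7: pose=(2,7,N); sL=5/18, sR=10/49; mL=155/882, mR=-425/882; mL+mR=-15/49 → advance -1; mR−mL=-290/441 → turn -1·90°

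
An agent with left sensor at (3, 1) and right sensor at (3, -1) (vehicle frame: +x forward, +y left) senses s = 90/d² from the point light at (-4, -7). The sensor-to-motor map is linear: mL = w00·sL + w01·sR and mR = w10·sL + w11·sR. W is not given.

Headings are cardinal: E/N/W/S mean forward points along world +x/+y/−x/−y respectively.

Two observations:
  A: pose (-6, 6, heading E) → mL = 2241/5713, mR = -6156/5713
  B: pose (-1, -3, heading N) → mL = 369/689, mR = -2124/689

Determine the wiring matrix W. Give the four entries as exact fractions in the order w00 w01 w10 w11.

-1/2 1 -1 -1

obs A: pose=(-6,6,E) → sL=90/197, sR=18/29, mL=2241/5713, mR=-6156/5713
obs B: pose=(-1,-3,N) → sL=90/53, sR=18/13, mL=369/689, mR=-2124/689
sensor matrix S = [[90/197, 18/29], [90/53, 18/13]]; det S = -1658880/3936257
solve [mL_A; mL_B] = S·[w00; w01] and [mR_A; mR_B] = S·[w10; w11]:
  w00 = -1/2, w01 = 1, w10 = -1, w11 = -1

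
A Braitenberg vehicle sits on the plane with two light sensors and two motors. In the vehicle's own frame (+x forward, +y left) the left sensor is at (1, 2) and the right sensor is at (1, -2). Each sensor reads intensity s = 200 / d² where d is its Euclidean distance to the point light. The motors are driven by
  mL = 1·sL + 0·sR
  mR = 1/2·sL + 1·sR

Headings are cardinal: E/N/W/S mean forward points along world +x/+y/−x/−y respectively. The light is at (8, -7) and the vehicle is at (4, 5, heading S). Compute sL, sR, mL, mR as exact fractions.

left sensor world pos  = (6, 4); dL² = 125
right sensor world pos = (2, 4); dR² = 157
sL = 200/125 = 8/5
sR = 200/157 = 200/157
mL = 1·sL + 0·sR = 8/5
mR = 1/2·sL + 1·sR = 1628/785

8/5 200/157 8/5 1628/785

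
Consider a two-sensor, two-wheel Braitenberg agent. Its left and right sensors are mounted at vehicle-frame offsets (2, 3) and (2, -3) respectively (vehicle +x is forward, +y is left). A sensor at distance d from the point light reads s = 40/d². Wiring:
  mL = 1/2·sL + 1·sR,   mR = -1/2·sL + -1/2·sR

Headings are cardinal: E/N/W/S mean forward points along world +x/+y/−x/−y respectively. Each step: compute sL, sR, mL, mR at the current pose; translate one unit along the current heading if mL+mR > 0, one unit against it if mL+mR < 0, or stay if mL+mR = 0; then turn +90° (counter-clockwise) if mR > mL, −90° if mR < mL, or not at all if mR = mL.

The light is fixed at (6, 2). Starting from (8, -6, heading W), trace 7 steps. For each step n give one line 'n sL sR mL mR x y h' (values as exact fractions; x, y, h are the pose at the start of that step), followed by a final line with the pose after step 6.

0 40/121 8/5 1068/605 -584/605 8 -6 W
1 1 10/13 33/26 -23/26 7 -6 N
2 8/5 40/109 636/545 -536/545 7 -5 E
3 20/53 20/41 1470/2173 -940/2173 8 -5 S
4 40/121 8/5 1068/605 -584/605 8 -6 W
5 1 10/13 33/26 -23/26 7 -6 N
6 8/5 40/109 636/545 -536/545 7 -5 E
final 8 -5 S

n=0: pose=(8,-6,W); sL=40/121, sR=8/5; mL=1068/605, mR=-584/605; mL+mR=4/5 → advance +1; mR−mL=-1652/605 → turn -1·90°
n=1: pose=(7,-6,N); sL=1, sR=10/13; mL=33/26, mR=-23/26; mL+mR=5/13 → advance +1; mR−mL=-28/13 → turn -1·90°
n=2: pose=(7,-5,E); sL=8/5, sR=40/109; mL=636/545, mR=-536/545; mL+mR=20/109 → advance +1; mR−mL=-1172/545 → turn -1·90°
n=3: pose=(8,-5,S); sL=20/53, sR=20/41; mL=1470/2173, mR=-940/2173; mL+mR=10/41 → advance +1; mR−mL=-2410/2173 → turn -1·90°
n=4: pose=(8,-6,W); sL=40/121, sR=8/5; mL=1068/605, mR=-584/605; mL+mR=4/5 → advance +1; mR−mL=-1652/605 → turn -1·90°
n=5: pose=(7,-6,N); sL=1, sR=10/13; mL=33/26, mR=-23/26; mL+mR=5/13 → advance +1; mR−mL=-28/13 → turn -1·90°
n=6: pose=(7,-5,E); sL=8/5, sR=40/109; mL=636/545, mR=-536/545; mL+mR=20/109 → advance +1; mR−mL=-1172/545 → turn -1·90°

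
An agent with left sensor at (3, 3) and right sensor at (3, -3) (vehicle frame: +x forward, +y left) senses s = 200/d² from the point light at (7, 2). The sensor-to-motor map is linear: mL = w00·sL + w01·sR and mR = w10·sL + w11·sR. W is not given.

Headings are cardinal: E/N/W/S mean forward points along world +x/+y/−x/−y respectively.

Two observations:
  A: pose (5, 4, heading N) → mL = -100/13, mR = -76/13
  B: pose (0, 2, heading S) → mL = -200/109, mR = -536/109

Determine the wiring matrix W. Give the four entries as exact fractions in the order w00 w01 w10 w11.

obs A: pose=(5,4,N) → sL=4, sR=100/13, mL=-100/13, mR=-76/13
obs B: pose=(0,2,S) → sL=8, sR=200/109, mL=-200/109, mR=-536/109
sensor matrix S = [[4, 100/13], [8, 200/109]]; det S = -76800/1417
solve [mL_A; mL_B] = S·[w00; w01] and [mR_A; mR_B] = S·[w10; w11]:
  w00 = 0, w01 = -1, w10 = -1/2, w11 = -1/2

0 -1 -1/2 -1/2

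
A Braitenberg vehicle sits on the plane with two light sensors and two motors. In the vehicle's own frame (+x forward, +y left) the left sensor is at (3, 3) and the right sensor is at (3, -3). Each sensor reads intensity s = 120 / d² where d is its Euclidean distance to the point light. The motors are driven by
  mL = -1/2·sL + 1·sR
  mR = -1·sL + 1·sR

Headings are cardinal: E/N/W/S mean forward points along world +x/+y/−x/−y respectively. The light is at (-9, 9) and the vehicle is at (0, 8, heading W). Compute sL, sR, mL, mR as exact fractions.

30/13 3 24/13 9/13

left sensor world pos  = (-3, 5); dL² = 52
right sensor world pos = (-3, 11); dR² = 40
sL = 120/52 = 30/13
sR = 120/40 = 3
mL = -1/2·sL + 1·sR = 24/13
mR = -1·sL + 1·sR = 9/13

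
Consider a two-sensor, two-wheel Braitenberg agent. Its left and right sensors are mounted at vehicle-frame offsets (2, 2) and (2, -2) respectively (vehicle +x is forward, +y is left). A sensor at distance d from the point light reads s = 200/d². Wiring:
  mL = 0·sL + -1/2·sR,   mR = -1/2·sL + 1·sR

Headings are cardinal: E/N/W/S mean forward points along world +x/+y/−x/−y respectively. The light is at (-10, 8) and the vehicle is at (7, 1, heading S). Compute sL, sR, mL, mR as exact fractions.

100/221 100/153 -50/153 50/117

left sensor world pos  = (9, -1); dL² = 442
right sensor world pos = (5, -1); dR² = 306
sL = 200/442 = 100/221
sR = 200/306 = 100/153
mL = 0·sL + -1/2·sR = -50/153
mR = -1/2·sL + 1·sR = 50/117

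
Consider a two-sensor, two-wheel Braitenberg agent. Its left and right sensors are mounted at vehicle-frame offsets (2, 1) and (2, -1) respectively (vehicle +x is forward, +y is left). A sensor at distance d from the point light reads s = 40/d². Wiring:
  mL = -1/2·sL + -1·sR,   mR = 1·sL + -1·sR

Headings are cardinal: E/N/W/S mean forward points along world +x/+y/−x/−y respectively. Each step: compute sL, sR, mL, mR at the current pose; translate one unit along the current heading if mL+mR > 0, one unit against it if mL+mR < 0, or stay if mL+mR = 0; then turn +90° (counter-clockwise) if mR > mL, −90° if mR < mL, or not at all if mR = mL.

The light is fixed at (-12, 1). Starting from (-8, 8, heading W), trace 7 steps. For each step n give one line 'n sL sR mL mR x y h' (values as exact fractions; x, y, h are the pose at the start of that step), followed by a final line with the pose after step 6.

n=0: pose=(-8,8,W); sL=1, sR=10/17; mL=-37/34, mR=7/17; mL+mR=-23/34 → advance -1; mR−mL=3/2 → turn +1·90°
n=1: pose=(-7,8,S); sL=40/61, sR=40/41; mL=-3260/2501, mR=-800/2501; mL+mR=-4060/2501 → advance -1; mR−mL=60/61 → turn +1·90°
n=2: pose=(-7,9,E); sL=4/13, sR=20/49; mL=-358/637, mR=-64/637; mL+mR=-422/637 → advance -1; mR−mL=6/13 → turn +1·90°
n=3: pose=(-8,9,N); sL=40/109, sR=8/25; mL=-1372/2725, mR=128/2725; mL+mR=-1244/2725 → advance -1; mR−mL=60/109 → turn +1·90°
n=4: pose=(-8,8,W); sL=1, sR=10/17; mL=-37/34, mR=7/17; mL+mR=-23/34 → advance -1; mR−mL=3/2 → turn +1·90°
n=5: pose=(-7,8,S); sL=40/61, sR=40/41; mL=-3260/2501, mR=-800/2501; mL+mR=-4060/2501 → advance -1; mR−mL=60/61 → turn +1·90°
n=6: pose=(-7,9,E); sL=4/13, sR=20/49; mL=-358/637, mR=-64/637; mL+mR=-422/637 → advance -1; mR−mL=6/13 → turn +1·90°

0 1 10/17 -37/34 7/17 -8 8 W
1 40/61 40/41 -3260/2501 -800/2501 -7 8 S
2 4/13 20/49 -358/637 -64/637 -7 9 E
3 40/109 8/25 -1372/2725 128/2725 -8 9 N
4 1 10/17 -37/34 7/17 -8 8 W
5 40/61 40/41 -3260/2501 -800/2501 -7 8 S
6 4/13 20/49 -358/637 -64/637 -7 9 E
final -8 9 N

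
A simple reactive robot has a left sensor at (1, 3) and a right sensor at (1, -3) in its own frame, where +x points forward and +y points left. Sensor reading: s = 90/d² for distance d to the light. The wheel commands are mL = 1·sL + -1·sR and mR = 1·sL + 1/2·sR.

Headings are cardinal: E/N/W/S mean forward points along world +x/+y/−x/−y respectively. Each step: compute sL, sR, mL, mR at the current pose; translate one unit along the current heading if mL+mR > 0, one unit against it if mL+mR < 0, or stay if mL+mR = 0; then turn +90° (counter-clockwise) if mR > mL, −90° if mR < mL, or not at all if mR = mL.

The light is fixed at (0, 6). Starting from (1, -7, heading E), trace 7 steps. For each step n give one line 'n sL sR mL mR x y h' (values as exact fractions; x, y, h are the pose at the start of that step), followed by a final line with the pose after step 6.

n=0: pose=(1,-7,E); sL=45/52, sR=9/26; mL=27/52, mR=27/26; mL+mR=81/52 → advance +1; mR−mL=27/52 → turn +1·90°
n=1: pose=(2,-7,N); sL=18/29, sR=90/169; mL=432/4901, mR=4347/4901; mL+mR=4779/4901 → advance +1; mR−mL=135/169 → turn +1·90°
n=2: pose=(2,-6,W); sL=45/113, sR=45/41; mL=-3240/4633, mR=8775/9266; mL+mR=2295/9266 → advance +1; mR−mL=135/82 → turn +1·90°
n=3: pose=(1,-6,S); sL=18/37, sR=90/173; mL=-216/6401, mR=4779/6401; mL+mR=4563/6401 → advance +1; mR−mL=135/173 → turn +1·90°
n=4: pose=(1,-7,E); sL=45/52, sR=9/26; mL=27/52, mR=27/26; mL+mR=81/52 → advance +1; mR−mL=27/52 → turn +1·90°
n=5: pose=(2,-7,N); sL=18/29, sR=90/169; mL=432/4901, mR=4347/4901; mL+mR=4779/4901 → advance +1; mR−mL=135/169 → turn +1·90°
n=6: pose=(2,-6,W); sL=45/113, sR=45/41; mL=-3240/4633, mR=8775/9266; mL+mR=2295/9266 → advance +1; mR−mL=135/82 → turn +1·90°

0 45/52 9/26 27/52 27/26 1 -7 E
1 18/29 90/169 432/4901 4347/4901 2 -7 N
2 45/113 45/41 -3240/4633 8775/9266 2 -6 W
3 18/37 90/173 -216/6401 4779/6401 1 -6 S
4 45/52 9/26 27/52 27/26 1 -7 E
5 18/29 90/169 432/4901 4347/4901 2 -7 N
6 45/113 45/41 -3240/4633 8775/9266 2 -6 W
final 1 -6 S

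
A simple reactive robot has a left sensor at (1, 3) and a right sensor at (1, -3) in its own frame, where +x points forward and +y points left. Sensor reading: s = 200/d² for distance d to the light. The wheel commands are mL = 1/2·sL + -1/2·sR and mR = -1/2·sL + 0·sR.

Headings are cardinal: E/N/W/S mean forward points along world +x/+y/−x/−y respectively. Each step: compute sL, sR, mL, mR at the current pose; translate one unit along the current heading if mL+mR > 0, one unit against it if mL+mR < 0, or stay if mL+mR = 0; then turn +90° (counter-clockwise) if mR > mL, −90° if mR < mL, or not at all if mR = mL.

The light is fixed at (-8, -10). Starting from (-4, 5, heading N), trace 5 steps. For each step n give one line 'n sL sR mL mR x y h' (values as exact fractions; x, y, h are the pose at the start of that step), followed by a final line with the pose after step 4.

n=0: pose=(-4,5,N); sL=200/257, sR=40/61; mL=960/15677, mR=-100/257; mL+mR=-20/61 → advance -1; mR−mL=-7060/15677 → turn -1·90°
n=1: pose=(-4,4,E); sL=100/157, sR=100/73; mL=-4200/11461, mR=-50/157; mL+mR=-50/73 → advance -1; mR−mL=550/11461 → turn +1·90°
n=2: pose=(-5,4,N); sL=8/9, sR=200/261; mL=16/261, mR=-4/9; mL+mR=-100/261 → advance -1; mR−mL=-44/87 → turn -1·90°
n=3: pose=(-5,3,E); sL=25/34, sR=50/29; mL=-975/1972, mR=-25/68; mL+mR=-25/29 → advance -1; mR−mL=125/986 → turn +1·90°
n=4: pose=(-6,3,N); sL=200/197, sR=200/221; mL=2400/43537, mR=-100/197; mL+mR=-100/221 → advance -1; mR−mL=-24500/43537 → turn -1·90°

0 200/257 40/61 960/15677 -100/257 -4 5 N
1 100/157 100/73 -4200/11461 -50/157 -4 4 E
2 8/9 200/261 16/261 -4/9 -5 4 N
3 25/34 50/29 -975/1972 -25/68 -5 3 E
4 200/197 200/221 2400/43537 -100/197 -6 3 N
final -6 2 E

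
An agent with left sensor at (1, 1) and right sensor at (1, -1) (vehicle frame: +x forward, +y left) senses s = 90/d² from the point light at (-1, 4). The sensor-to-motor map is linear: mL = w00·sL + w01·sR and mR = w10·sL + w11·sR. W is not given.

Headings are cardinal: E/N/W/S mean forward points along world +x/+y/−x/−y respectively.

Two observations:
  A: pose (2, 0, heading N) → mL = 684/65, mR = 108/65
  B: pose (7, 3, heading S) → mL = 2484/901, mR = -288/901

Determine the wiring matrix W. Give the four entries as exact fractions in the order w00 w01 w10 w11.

1 1 1/2 -1/2

obs A: pose=(2,0,N) → sL=90/13, sR=18/5, mL=684/65, mR=108/65
obs B: pose=(7,3,S) → sL=18/17, sR=90/53, mL=2484/901, mR=-288/901
sensor matrix S = [[90/13, 18/5], [18/17, 90/53]]; det S = 465264/58565
solve [mL_A; mL_B] = S·[w00; w01] and [mR_A; mR_B] = S·[w10; w11]:
  w00 = 1, w01 = 1, w10 = 1/2, w11 = -1/2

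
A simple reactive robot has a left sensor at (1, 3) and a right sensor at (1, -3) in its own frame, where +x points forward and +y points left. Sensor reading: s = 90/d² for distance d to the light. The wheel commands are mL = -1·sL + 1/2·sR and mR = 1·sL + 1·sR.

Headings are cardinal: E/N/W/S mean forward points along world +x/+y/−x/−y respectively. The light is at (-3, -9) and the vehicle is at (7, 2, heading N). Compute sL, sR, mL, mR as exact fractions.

90/193 90/313 -19485/60409 45540/60409

left sensor world pos  = (4, 3); dL² = 193
right sensor world pos = (10, 3); dR² = 313
sL = 90/193 = 90/193
sR = 90/313 = 90/313
mL = -1·sL + 1/2·sR = -19485/60409
mR = 1·sL + 1·sR = 45540/60409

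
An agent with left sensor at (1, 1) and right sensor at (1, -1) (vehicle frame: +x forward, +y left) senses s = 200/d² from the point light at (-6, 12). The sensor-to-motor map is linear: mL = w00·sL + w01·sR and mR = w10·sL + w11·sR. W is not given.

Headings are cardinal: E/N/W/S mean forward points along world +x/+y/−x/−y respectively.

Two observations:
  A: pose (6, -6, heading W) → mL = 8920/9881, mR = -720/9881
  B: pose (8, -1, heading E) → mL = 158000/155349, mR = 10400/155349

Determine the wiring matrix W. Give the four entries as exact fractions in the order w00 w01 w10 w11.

obs A: pose=(6,-6,W) → sL=100/241, sR=20/41, mL=8920/9881, mR=-720/9881
obs B: pose=(8,-1,E) → sL=200/369, sR=200/421, mL=158000/155349, mR=10400/155349
sensor matrix S = [[100/241, 20/41], [200/369, 200/421]]; det S = -103264000/1535003469
solve [mL_A; mL_B] = S·[w00; w01] and [mR_A; mR_B] = S·[w10; w11]:
  w00 = 1, w01 = 1, w10 = 1, w11 = -1

1 1 1 -1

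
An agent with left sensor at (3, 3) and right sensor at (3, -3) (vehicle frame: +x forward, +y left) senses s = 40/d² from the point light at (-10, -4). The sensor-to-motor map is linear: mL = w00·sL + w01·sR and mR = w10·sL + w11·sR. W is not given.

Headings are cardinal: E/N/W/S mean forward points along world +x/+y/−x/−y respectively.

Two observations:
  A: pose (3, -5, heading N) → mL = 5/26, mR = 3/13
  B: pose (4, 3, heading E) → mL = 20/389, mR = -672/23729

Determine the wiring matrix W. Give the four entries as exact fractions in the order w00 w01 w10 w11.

obs A: pose=(3,-5,N) → sL=5/13, sR=2/13, mL=5/26, mR=3/13
obs B: pose=(4,3,E) → sL=40/389, sR=8/61, mL=20/389, mR=-672/23729
sensor matrix S = [[5/13, 2/13], [40/389, 8/61]]; det S = 10680/308477
solve [mL_A; mL_B] = S·[w00; w01] and [mR_A; mR_B] = S·[w10; w11]:
  w00 = 1/2, w01 = 0, w10 = 1, w11 = -1

1/2 0 1 -1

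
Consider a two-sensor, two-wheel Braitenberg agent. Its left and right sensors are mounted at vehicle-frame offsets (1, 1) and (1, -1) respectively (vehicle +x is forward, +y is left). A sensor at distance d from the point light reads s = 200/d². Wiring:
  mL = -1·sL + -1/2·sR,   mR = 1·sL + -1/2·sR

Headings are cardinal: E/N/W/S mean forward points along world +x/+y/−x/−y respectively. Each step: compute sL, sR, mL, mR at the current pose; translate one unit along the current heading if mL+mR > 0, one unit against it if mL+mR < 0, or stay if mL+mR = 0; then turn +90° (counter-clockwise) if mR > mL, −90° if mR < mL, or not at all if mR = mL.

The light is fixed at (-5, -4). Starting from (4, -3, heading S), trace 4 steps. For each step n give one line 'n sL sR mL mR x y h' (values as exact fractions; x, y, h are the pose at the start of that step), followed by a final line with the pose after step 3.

0 2 25/8 -57/16 7/16 4 -3 S
1 200/109 200/101 -31100/11009 9300/11009 4 -2 E
2 100/29 20/9 -1190/261 610/261 3 -2 N
3 200/49 200/53 -15500/2597 5700/2597 3 -3 W
final 4 -3 S

n=0: pose=(4,-3,S); sL=2, sR=25/8; mL=-57/16, mR=7/16; mL+mR=-25/8 → advance -1; mR−mL=4 → turn +1·90°
n=1: pose=(4,-2,E); sL=200/109, sR=200/101; mL=-31100/11009, mR=9300/11009; mL+mR=-200/101 → advance -1; mR−mL=400/109 → turn +1·90°
n=2: pose=(3,-2,N); sL=100/29, sR=20/9; mL=-1190/261, mR=610/261; mL+mR=-20/9 → advance -1; mR−mL=200/29 → turn +1·90°
n=3: pose=(3,-3,W); sL=200/49, sR=200/53; mL=-15500/2597, mR=5700/2597; mL+mR=-200/53 → advance -1; mR−mL=400/49 → turn +1·90°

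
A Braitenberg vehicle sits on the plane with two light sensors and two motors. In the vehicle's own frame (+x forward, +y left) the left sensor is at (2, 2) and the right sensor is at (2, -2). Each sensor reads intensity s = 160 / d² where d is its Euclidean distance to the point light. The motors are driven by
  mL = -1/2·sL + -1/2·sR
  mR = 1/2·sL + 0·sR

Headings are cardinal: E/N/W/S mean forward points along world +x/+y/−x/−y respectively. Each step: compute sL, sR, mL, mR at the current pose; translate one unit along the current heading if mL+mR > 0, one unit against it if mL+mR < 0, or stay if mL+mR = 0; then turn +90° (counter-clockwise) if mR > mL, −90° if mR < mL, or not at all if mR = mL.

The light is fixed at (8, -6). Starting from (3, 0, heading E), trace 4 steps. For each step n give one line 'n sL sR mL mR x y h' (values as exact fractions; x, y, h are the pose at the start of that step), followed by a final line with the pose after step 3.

0 160/73 32/5 -1568/365 80/73 3 0 E
1 5/4 2 -13/8 5/8 2 0 N
2 160/73 160/113 -14880/8249 80/73 2 -1 W
3 80/9 80/29 -1520/261 40/9 3 -1 S
final 3 0 E

n=0: pose=(3,0,E); sL=160/73, sR=32/5; mL=-1568/365, mR=80/73; mL+mR=-16/5 → advance -1; mR−mL=1968/365 → turn +1·90°
n=1: pose=(2,0,N); sL=5/4, sR=2; mL=-13/8, mR=5/8; mL+mR=-1 → advance -1; mR−mL=9/4 → turn +1·90°
n=2: pose=(2,-1,W); sL=160/73, sR=160/113; mL=-14880/8249, mR=80/73; mL+mR=-80/113 → advance -1; mR−mL=23920/8249 → turn +1·90°
n=3: pose=(3,-1,S); sL=80/9, sR=80/29; mL=-1520/261, mR=40/9; mL+mR=-40/29 → advance -1; mR−mL=2680/261 → turn +1·90°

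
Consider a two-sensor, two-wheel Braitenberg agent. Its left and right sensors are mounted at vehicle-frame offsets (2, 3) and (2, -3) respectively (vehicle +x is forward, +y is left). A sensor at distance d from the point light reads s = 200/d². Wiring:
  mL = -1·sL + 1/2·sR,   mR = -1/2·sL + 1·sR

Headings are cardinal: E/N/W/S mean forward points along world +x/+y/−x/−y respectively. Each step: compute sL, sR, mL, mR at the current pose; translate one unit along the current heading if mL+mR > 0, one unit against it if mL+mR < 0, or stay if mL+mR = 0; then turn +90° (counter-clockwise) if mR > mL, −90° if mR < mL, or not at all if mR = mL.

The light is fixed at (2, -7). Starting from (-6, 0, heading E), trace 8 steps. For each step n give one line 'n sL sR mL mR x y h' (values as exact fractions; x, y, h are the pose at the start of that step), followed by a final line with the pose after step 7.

n=0: pose=(-6,0,E); sL=25/17, sR=50/13; mL=100/221, mR=1375/442; mL+mR=1575/442 → advance +1; mR−mL=1175/442 → turn +1·90°
n=1: pose=(-5,0,N); sL=200/181, sR=200/97; mL=-1300/17557, mR=26500/17557; mL+mR=25200/17557 → advance +1; mR−mL=27800/17557 → turn +1·90°
n=2: pose=(-5,1,W); sL=100/53, sR=100/101; mL=-7450/5353, mR=250/5353; mL+mR=-7200/5353 → advance -1; mR−mL=7700/5353 → turn +1·90°
n=3: pose=(-4,1,S); sL=40/9, sR=200/117; mL=-140/39, mR=-20/39; mL+mR=-160/39 → advance -1; mR−mL=40/13 → turn +1·90°
n=4: pose=(-4,2,E); sL=5/4, sR=50/13; mL=35/52, mR=335/104; mL+mR=405/104 → advance +1; mR−mL=265/104 → turn +1·90°
n=5: pose=(-3,2,N); sL=40/37, sR=8/5; mL=-52/185, mR=196/185; mL+mR=144/185 → advance +1; mR−mL=248/185 → turn +1·90°
n=6: pose=(-3,3,W); sL=100/49, sR=100/109; mL=-8450/5341, mR=-550/5341; mL+mR=-9000/5341 → advance -1; mR−mL=7900/5341 → turn +1·90°
n=7: pose=(-2,3,S); sL=40/13, sR=200/113; mL=-3220/1469, mR=340/1469; mL+mR=-2880/1469 → advance -1; mR−mL=3560/1469 → turn +1·90°

0 25/17 50/13 100/221 1375/442 -6 0 E
1 200/181 200/97 -1300/17557 26500/17557 -5 0 N
2 100/53 100/101 -7450/5353 250/5353 -5 1 W
3 40/9 200/117 -140/39 -20/39 -4 1 S
4 5/4 50/13 35/52 335/104 -4 2 E
5 40/37 8/5 -52/185 196/185 -3 2 N
6 100/49 100/109 -8450/5341 -550/5341 -3 3 W
7 40/13 200/113 -3220/1469 340/1469 -2 3 S
final -2 4 E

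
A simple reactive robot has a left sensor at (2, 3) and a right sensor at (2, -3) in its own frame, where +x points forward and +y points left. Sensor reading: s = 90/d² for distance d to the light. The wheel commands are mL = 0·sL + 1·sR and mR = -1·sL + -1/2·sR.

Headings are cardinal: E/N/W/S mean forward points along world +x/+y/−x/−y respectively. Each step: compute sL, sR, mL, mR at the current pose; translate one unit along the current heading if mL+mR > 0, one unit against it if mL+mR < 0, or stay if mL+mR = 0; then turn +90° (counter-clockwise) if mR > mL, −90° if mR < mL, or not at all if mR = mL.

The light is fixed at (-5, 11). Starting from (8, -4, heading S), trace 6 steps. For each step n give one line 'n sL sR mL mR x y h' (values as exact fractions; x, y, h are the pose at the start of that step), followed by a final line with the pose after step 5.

n=0: pose=(8,-4,S); sL=18/109, sR=90/389; mL=90/389, mR=-11907/42401; mL+mR=-2097/42401 → advance -1; mR−mL=-21717/42401 → turn -1·90°
n=1: pose=(8,-3,W); sL=9/41, sR=45/121; mL=45/121, mR=-4023/9922; mL+mR=-333/9922 → advance -1; mR−mL=-7713/9922 → turn -1·90°
n=2: pose=(9,-3,N); sL=18/53, sR=90/433; mL=90/433, mR=-10179/22949; mL+mR=-5409/22949 → advance -1; mR−mL=-14949/22949 → turn -1·90°
n=3: pose=(9,-4,E); sL=9/40, sR=9/58; mL=9/58, mR=-351/1160; mL+mR=-171/1160 → advance -1; mR−mL=-531/1160 → turn -1·90°
n=4: pose=(8,-4,S); sL=18/109, sR=90/389; mL=90/389, mR=-11907/42401; mL+mR=-2097/42401 → advance -1; mR−mL=-21717/42401 → turn -1·90°
n=5: pose=(8,-3,W); sL=9/41, sR=45/121; mL=45/121, mR=-4023/9922; mL+mR=-333/9922 → advance -1; mR−mL=-7713/9922 → turn -1·90°

0 18/109 90/389 90/389 -11907/42401 8 -4 S
1 9/41 45/121 45/121 -4023/9922 8 -3 W
2 18/53 90/433 90/433 -10179/22949 9 -3 N
3 9/40 9/58 9/58 -351/1160 9 -4 E
4 18/109 90/389 90/389 -11907/42401 8 -4 S
5 9/41 45/121 45/121 -4023/9922 8 -3 W
final 9 -3 N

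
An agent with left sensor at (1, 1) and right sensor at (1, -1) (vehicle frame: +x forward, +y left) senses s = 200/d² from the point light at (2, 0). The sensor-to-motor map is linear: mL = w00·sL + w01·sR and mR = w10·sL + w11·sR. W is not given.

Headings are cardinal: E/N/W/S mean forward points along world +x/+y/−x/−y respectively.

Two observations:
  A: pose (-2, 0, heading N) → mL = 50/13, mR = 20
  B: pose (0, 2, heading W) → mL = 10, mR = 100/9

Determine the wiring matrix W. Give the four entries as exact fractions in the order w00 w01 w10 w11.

obs A: pose=(-2,0,N) → sL=100/13, sR=20, mL=50/13, mR=20
obs B: pose=(0,2,W) → sL=20, sR=100/9, mL=10, mR=100/9
sensor matrix S = [[100/13, 20], [20, 100/9]]; det S = -36800/117
solve [mL_A; mL_B] = S·[w00; w01] and [mR_A; mR_B] = S·[w10; w11]:
  w00 = 1/2, w01 = 0, w10 = 0, w11 = 1

1/2 0 0 1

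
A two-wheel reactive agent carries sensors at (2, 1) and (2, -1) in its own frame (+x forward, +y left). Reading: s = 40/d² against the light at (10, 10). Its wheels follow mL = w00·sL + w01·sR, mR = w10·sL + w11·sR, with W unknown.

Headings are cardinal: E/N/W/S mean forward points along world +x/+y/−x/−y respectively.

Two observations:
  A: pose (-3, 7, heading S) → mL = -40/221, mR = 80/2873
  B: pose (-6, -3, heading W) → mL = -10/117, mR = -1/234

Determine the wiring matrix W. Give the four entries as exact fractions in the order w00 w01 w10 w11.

obs A: pose=(-3,7,S) → sL=40/169, sR=40/221, mL=-40/221, mR=80/2873
obs B: pose=(-6,-3,W) → sL=1/13, sR=10/117, mL=-10/117, mR=-1/234
sensor matrix S = [[40/169, 40/221], [1/13, 10/117]]; det S = 2120/336141
solve [mL_A; mL_B] = S·[w00; w01] and [mR_A; mR_B] = S·[w10; w11]:
  w00 = 0, w01 = -1, w10 = 1/2, w11 = -1/2

0 -1 1/2 -1/2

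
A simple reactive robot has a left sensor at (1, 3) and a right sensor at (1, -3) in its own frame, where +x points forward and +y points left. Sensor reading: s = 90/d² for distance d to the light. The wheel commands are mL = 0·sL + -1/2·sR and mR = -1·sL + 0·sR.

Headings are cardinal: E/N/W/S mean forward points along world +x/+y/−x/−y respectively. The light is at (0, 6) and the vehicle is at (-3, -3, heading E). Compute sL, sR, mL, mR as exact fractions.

9/4 45/74 -45/148 -9/4

left sensor world pos  = (-2, 0); dL² = 40
right sensor world pos = (-2, -6); dR² = 148
sL = 90/40 = 9/4
sR = 90/148 = 45/74
mL = 0·sL + -1/2·sR = -45/148
mR = -1·sL + 0·sR = -9/4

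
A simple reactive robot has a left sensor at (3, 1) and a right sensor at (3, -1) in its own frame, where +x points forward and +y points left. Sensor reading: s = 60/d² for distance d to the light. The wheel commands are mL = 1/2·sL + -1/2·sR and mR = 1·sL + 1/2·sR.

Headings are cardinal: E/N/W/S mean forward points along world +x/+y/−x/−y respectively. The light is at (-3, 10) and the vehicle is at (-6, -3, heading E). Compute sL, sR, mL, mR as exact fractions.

left sensor world pos  = (-3, -2); dL² = 144
right sensor world pos = (-3, -4); dR² = 196
sL = 60/144 = 5/12
sR = 60/196 = 15/49
mL = 1/2·sL + -1/2·sR = 65/1176
mR = 1·sL + 1/2·sR = 335/588

5/12 15/49 65/1176 335/588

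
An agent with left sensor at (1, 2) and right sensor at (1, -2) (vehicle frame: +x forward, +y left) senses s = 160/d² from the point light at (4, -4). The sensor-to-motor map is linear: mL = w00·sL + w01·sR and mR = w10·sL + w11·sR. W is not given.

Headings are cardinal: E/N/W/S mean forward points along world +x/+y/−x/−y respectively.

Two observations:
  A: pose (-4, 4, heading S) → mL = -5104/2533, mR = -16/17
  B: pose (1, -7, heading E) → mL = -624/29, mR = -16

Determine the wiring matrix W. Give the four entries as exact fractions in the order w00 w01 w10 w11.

obs A: pose=(-4,4,S) → sL=32/17, sR=160/149, mL=-5104/2533, mR=-16/17
obs B: pose=(1,-7,E) → sL=32, sR=160/29, mL=-624/29, mR=-16
sensor matrix S = [[32/17, 160/149], [32, 160/29]]; det S = -1761280/73457
solve [mL_A; mL_B] = S·[w00; w01] and [mR_A; mR_B] = S·[w10; w11]:
  w00 = -1/2, w01 = -1, w10 = -1/2, w11 = 0

-1/2 -1 -1/2 0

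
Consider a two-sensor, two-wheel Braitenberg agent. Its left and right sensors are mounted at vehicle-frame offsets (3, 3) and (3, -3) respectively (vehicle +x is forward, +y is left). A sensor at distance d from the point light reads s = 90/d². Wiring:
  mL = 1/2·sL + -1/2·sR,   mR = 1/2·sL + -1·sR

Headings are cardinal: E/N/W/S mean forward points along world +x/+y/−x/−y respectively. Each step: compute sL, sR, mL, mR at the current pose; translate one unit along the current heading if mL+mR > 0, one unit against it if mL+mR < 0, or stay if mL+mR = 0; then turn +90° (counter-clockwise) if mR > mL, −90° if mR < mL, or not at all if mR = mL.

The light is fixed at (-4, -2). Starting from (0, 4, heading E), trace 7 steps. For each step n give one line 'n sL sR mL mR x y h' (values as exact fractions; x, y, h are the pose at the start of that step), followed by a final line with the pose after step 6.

n=0: pose=(0,4,E); sL=9/13, sR=45/29; mL=-162/377, mR=-909/754; mL+mR=-1233/754 → advance -1; mR−mL=-45/58 → turn -1·90°
n=1: pose=(-1,4,S); sL=2, sR=10; mL=-4, mR=-9; mL+mR=-13 → advance -1; mR−mL=-5 → turn -1·90°
n=2: pose=(-1,5,W); sL=45/8, sR=9/10; mL=189/80, mR=153/80; mL+mR=171/40 → advance +1; mR−mL=-9/20 → turn -1·90°
n=3: pose=(-2,5,N); sL=90/101, sR=18/25; mL=216/2525, mR=-693/2525; mL+mR=-477/2525 → advance -1; mR−mL=-9/25 → turn -1·90°
n=4: pose=(-2,4,E); sL=45/53, sR=45/17; mL=-810/901, mR=-4005/1802; mL+mR=-5625/1802 → advance -1; mR−mL=-45/34 → turn -1·90°
n=5: pose=(-3,4,S); sL=18/5, sR=90/13; mL=-108/65, mR=-333/65; mL+mR=-441/65 → advance -1; mR−mL=-45/13 → turn -1·90°
n=6: pose=(-3,5,W); sL=9/2, sR=45/52; mL=189/104, mR=18/13; mL+mR=333/104 → advance +1; mR−mL=-45/104 → turn -1·90°

0 9/13 45/29 -162/377 -909/754 0 4 E
1 2 10 -4 -9 -1 4 S
2 45/8 9/10 189/80 153/80 -1 5 W
3 90/101 18/25 216/2525 -693/2525 -2 5 N
4 45/53 45/17 -810/901 -4005/1802 -2 4 E
5 18/5 90/13 -108/65 -333/65 -3 4 S
6 9/2 45/52 189/104 18/13 -3 5 W
final -4 5 N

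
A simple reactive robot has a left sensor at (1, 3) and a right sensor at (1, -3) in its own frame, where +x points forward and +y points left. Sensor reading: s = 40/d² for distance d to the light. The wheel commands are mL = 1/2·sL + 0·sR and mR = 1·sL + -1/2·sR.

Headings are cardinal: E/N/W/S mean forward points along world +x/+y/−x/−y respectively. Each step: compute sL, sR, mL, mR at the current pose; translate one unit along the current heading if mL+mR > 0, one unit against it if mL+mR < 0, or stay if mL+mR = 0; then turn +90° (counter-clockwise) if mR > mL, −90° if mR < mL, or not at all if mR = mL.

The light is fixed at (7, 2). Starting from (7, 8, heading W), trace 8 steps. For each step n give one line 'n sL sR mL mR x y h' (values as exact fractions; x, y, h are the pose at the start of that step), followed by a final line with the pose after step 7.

n=0: pose=(7,8,W); sL=4, sR=20/41; mL=2, mR=154/41; mL+mR=236/41 → advance +1; mR−mL=72/41 → turn +1·90°
n=1: pose=(6,8,S); sL=40/29, sR=40/41; mL=20/29, mR=1060/1189; mL+mR=1880/1189 → advance +1; mR−mL=240/1189 → turn +1·90°
n=2: pose=(6,7,E); sL=5/8, sR=10; mL=5/16, mR=-35/8; mL+mR=-65/16 → advance -1; mR−mL=-75/16 → turn -1·90°
n=3: pose=(5,7,S); sL=40/17, sR=40/41; mL=20/17, mR=1300/697; mL+mR=2120/697 → advance +1; mR−mL=480/697 → turn +1·90°
n=4: pose=(5,6,E); sL=4/5, sR=20; mL=2/5, mR=-46/5; mL+mR=-44/5 → advance -1; mR−mL=-48/5 → turn -1·90°
n=5: pose=(4,6,S); sL=40/9, sR=8/9; mL=20/9, mR=4; mL+mR=56/9 → advance +1; mR−mL=16/9 → turn +1·90°
n=6: pose=(4,5,E); sL=1, sR=10; mL=1/2, mR=-4; mL+mR=-7/2 → advance -1; mR−mL=-9/2 → turn -1·90°
n=7: pose=(3,5,S); sL=8, sR=40/53; mL=4, mR=404/53; mL+mR=616/53 → advance +1; mR−mL=192/53 → turn +1·90°

0 4 20/41 2 154/41 7 8 W
1 40/29 40/41 20/29 1060/1189 6 8 S
2 5/8 10 5/16 -35/8 6 7 E
3 40/17 40/41 20/17 1300/697 5 7 S
4 4/5 20 2/5 -46/5 5 6 E
5 40/9 8/9 20/9 4 4 6 S
6 1 10 1/2 -4 4 5 E
7 8 40/53 4 404/53 3 5 S
final 3 4 E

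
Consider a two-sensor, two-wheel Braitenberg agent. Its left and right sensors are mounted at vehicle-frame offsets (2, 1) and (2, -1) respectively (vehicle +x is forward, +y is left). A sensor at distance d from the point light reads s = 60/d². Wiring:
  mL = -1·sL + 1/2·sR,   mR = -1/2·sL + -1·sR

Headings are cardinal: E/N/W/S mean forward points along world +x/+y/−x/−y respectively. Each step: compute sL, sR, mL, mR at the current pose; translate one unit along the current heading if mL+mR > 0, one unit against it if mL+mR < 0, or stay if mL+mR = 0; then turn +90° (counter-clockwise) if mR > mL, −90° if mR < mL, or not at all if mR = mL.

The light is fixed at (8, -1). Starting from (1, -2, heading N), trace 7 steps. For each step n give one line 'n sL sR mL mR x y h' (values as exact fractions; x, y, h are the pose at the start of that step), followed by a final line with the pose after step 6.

n=0: pose=(1,-2,N); sL=12/13, sR=60/37; mL=-54/481, mR=-1002/481; mL+mR=-1056/481 → advance -1; mR−mL=-948/481 → turn -1·90°
n=1: pose=(1,-3,E); sL=30/13, sR=30/17; mL=-315/221, mR=-645/221; mL+mR=-960/221 → advance -1; mR−mL=-330/221 → turn -1·90°
n=2: pose=(0,-3,S); sL=12/13, sR=60/97; mL=-774/1261, mR=-1362/1261; mL+mR=-2136/1261 → advance -1; mR−mL=-588/1261 → turn -1·90°
n=3: pose=(0,-2,W); sL=15/26, sR=3/5; mL=-18/65, mR=-231/260; mL+mR=-303/260 → advance -1; mR−mL=-159/260 → turn -1·90°
n=4: pose=(1,-2,N); sL=12/13, sR=60/37; mL=-54/481, mR=-1002/481; mL+mR=-1056/481 → advance -1; mR−mL=-948/481 → turn -1·90°
n=5: pose=(1,-3,E); sL=30/13, sR=30/17; mL=-315/221, mR=-645/221; mL+mR=-960/221 → advance -1; mR−mL=-330/221 → turn -1·90°
n=6: pose=(0,-3,S); sL=12/13, sR=60/97; mL=-774/1261, mR=-1362/1261; mL+mR=-2136/1261 → advance -1; mR−mL=-588/1261 → turn -1·90°

0 12/13 60/37 -54/481 -1002/481 1 -2 N
1 30/13 30/17 -315/221 -645/221 1 -3 E
2 12/13 60/97 -774/1261 -1362/1261 0 -3 S
3 15/26 3/5 -18/65 -231/260 0 -2 W
4 12/13 60/37 -54/481 -1002/481 1 -2 N
5 30/13 30/17 -315/221 -645/221 1 -3 E
6 12/13 60/97 -774/1261 -1362/1261 0 -3 S
final 0 -2 W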